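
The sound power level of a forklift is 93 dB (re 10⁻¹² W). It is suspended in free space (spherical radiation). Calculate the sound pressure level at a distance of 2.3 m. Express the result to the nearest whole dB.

75 dB

L_p = L_w − 10·log₁₀(4π·r²) with r = 2.3 m.
4π·r² = 66.48 m², 10·log₁₀ of that is 18.227 dB.
L_p = 93 − 18.227 = 74.77 dB.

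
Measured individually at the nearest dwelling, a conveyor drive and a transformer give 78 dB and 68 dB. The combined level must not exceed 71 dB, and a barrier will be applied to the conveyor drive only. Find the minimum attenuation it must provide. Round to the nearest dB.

Fixed contribution from the other source: Σ 10^(L/10) = 10^(68/10) = 6.310e+06 (68.00 dB).
The limit corresponds to 10^(71/10) = 1.259e+07; subtracting the fixed part leaves 6.280e+06 for the conveyor drive, i.e. 67.98 dB.
Required insertion loss = 78 − 67.98 = 10.02 dB.

10 dB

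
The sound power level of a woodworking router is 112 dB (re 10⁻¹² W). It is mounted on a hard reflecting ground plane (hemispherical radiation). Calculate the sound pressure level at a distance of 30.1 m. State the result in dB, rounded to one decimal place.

74.4 dB

L_p = L_w − 10·log₁₀(2π·r²) with r = 30.1 m.
2π·r² = 5693 m², 10·log₁₀ of that is 37.553 dB.
L_p = 112 − 37.553 = 74.45 dB.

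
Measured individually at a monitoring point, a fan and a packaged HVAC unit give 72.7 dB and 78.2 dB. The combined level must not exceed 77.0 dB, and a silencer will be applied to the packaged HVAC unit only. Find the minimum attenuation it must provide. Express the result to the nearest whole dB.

Fixed contribution from the other source: Σ 10^(L/10) = 10^(72.7/10) = 1.862e+07 (72.70 dB).
To meet 77.0 dB overall, the treated packaged HVAC unit may contribute at most 10^(77.0/10) − 1.862e+07 = 3.150e+07, i.e. 74.98 dB.
Required insertion loss = 78.2 − 74.98 = 3.22 dB.

3 dB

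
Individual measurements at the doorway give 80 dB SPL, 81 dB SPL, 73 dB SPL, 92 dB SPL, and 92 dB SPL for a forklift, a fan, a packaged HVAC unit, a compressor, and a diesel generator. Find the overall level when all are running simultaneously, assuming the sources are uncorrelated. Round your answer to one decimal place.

95.3 dB SPL

Incoherent sources combine by intensity addition: L_total = 10·log₁₀(Σ 10^(L_i/10)).
Σ 10^(L/10) = 10^(80/10) + 10^(81/10) + 10^(73/10) + 10^(92/10) + 10^(92/10) = 3.416e+09.
L_total = 10·log₁₀(3.416e+09) = 95.33 dB SPL.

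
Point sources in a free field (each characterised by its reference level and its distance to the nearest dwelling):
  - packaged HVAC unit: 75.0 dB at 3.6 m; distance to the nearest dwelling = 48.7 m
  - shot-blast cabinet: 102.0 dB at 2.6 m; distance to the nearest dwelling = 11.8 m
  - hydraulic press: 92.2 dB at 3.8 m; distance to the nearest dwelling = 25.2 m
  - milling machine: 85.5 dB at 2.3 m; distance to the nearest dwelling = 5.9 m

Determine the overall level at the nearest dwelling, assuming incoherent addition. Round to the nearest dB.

Apply inverse-square spreading to bring every level to the receiver, then sum 10^(L/10).
packaged HVAC unit: 75.0 − 20·log₁₀(48.7/3.6) = 75.0 − 22.62 = 52.38 dB.
shot-blast cabinet: 102.0 − 20·log₁₀(11.8/2.6) = 102.0 − 13.14 = 88.86 dB.
hydraulic press: 92.2 − 20·log₁₀(25.2/3.8) = 92.2 − 16.43 = 75.77 dB.
milling machine: 85.5 − 20·log₁₀(5.9/2.3) = 85.5 − 8.18 = 77.32 dB.
Σ 10^(L/10) = 8.613e+08 → L_total = 10·log₁₀(8.613e+08) = 89.35 dB.

89 dB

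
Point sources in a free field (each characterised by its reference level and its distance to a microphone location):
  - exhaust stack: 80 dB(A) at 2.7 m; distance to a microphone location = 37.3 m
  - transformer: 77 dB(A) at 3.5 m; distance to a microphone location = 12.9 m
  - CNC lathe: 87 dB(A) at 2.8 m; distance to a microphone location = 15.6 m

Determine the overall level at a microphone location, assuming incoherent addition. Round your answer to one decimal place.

73.1 dB(A)

Apply inverse-square spreading to bring every level to the receiver, then sum 10^(L/10).
exhaust stack: 80 − 20·log₁₀(37.3/2.7) = 80 − 22.81 = 57.19 dB(A).
transformer: 77 − 20·log₁₀(12.9/3.5) = 77 − 11.33 = 65.67 dB(A).
CNC lathe: 87 − 20·log₁₀(15.6/2.8) = 87 − 14.92 = 72.08 dB(A).
Σ 10^(L/10) = 2.036e+07 → L_total = 10·log₁₀(2.036e+07) = 73.09 dB(A).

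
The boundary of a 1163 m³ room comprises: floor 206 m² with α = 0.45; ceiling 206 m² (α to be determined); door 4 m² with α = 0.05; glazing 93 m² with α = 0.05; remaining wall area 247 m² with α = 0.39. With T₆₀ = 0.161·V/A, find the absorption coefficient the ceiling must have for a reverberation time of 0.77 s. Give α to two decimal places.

A = 0.161·V/T₆₀ = 0.161·1163/0.77 = 243.17 m² sabins.
Absorption from the other surfaces = 206·0.45 + 4·0.05 + 93·0.05 + 247·0.39 = 193.88 m², so the ceiling must supply 49.29 m² over 206 m².
α = 49.29/206 = 0.239.

0.24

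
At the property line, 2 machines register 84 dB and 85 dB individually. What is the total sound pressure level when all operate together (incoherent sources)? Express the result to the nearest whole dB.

Incoherent sources combine by intensity addition: L_total = 10·log₁₀(Σ 10^(L_i/10)).
Σ 10^(L/10) = 10^(84/10) + 10^(85/10) = 5.674e+08.
L_total = 10·log₁₀(5.674e+08) = 87.54 dB.

88 dB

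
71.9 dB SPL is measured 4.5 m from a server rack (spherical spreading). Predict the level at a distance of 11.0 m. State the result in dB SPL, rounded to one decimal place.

Spherical spreading from a point source gives a 20·log₁₀(r₂/r₁) drop.
L₂ = 71.9 − 20·log₁₀(11.0/4.5) = 71.9 − 7.764 = 64.14 dB SPL.

64.1 dB SPL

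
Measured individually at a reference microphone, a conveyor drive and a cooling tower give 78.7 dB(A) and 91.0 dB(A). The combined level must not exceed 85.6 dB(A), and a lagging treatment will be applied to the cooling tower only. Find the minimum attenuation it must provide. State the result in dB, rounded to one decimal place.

The untreated sources together contribute 10^(78.7/10) = 7.413e+07, i.e. 78.70 dB(A).
The limit corresponds to 10^(85.6/10) = 3.631e+08; subtracting the fixed part leaves 2.889e+08 for the cooling tower, i.e. 84.61 dB(A).
Required insertion loss = 91.0 − 84.61 = 6.39 dB.

6.4 dB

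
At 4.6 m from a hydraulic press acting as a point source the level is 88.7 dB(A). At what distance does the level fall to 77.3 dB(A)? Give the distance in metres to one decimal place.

The 11.4 dB drop corresponds to a distance ratio of 10^(11.4/20) for a point source.
r₂ = 4.6·10^((88.7−77.3)/20) = 4.6·10^(11.4/20) = 17.09 m.

17.1 m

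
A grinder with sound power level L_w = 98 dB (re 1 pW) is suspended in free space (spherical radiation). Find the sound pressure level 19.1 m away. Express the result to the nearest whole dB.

L_p = L_w − 10·log₁₀(4π·r²) with r = 19.1 m.
4π·r² = 4584 m², 10·log₁₀ of that is 36.613 dB.
L_p = 98 − 36.613 = 61.39 dB.

61 dB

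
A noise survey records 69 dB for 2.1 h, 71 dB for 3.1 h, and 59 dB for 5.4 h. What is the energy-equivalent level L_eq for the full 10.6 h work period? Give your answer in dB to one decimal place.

The energy average is taken in the linear domain: L_eq = 10·log₁₀[(Σ tᵢ·10^(Lᵢ/10))/T], T = 10.6 h.
Σ tᵢ·10^(Lᵢ/10) = 2.1·10^(69/10) + 3.1·10^(71/10) + 5.4·10^(59/10) = 6.000e+07.
L_eq = 10·log₁₀(6.000e+07/10.6) = 67.53 dB.

67.5 dB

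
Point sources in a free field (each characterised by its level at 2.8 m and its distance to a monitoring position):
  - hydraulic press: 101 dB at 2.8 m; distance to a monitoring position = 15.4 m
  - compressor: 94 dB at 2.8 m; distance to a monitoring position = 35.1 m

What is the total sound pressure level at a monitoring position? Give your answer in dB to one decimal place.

First find each source's level at the receiver (point-source: −20·log₁₀(r/r_ref)), then combine on an intensity basis.
hydraulic press: 101 − 20·log₁₀(15.4/2.8) = 101 − 14.81 = 86.19 dB.
compressor: 94 − 20·log₁₀(35.1/2.8) = 94 − 21.96 = 72.04 dB.
Σ 10^(L/10) = 4.322e+08 → L_total = 10·log₁₀(4.322e+08) = 86.36 dB.

86.4 dB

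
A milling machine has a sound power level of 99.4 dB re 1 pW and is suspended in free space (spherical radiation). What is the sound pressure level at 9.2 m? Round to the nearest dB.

69 dB

Free-field spherical radiation: L_p = L_w − 10·log₁₀(4π·r²), r = 9.2 m.
4π·r² = 1064 m², 10·log₁₀ of that is 30.268 dB.
L_p = 99.4 − 30.268 = 69.13 dB.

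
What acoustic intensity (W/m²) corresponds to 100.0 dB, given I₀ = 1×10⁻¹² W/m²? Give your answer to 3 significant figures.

L = 10·log₁₀(I/I₀) ⇒ I = I₀·10^(L/10) = 10⁻¹² × 10^10.00.

0.0100 W/m²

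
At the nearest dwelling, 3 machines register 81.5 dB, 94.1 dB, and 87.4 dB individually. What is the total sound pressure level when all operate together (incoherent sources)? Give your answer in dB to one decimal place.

95.1 dB

Incoherent sources combine by intensity addition: L_total = 10·log₁₀(Σ 10^(L_i/10)).
Σ 10^(L/10) = 10^(81.5/10) + 10^(94.1/10) + 10^(87.4/10) = 3.261e+09.
L_total = 10·log₁₀(3.261e+09) = 95.13 dB.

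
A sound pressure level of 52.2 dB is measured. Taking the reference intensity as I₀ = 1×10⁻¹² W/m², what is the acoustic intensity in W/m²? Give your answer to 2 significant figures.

1.7e-07 W/m²

I/I₀ = 10^(52.2/10) = 1.66e+05, so I = 1.66e+05 × 10⁻¹² W/m².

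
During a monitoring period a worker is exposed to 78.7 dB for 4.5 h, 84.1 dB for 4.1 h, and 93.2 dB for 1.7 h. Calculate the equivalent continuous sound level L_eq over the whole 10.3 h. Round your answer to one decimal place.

L_eq = 10·log₁₀[(1/T)·Σ tᵢ·10^(Lᵢ/10)] with T = 10.3 h.
Σ tᵢ·10^(Lᵢ/10) = 4.5·10^(78.7/10) + 4.1·10^(84.1/10) + 1.7·10^(93.2/10) = 4.939e+09.
L_eq = 10·log₁₀(4.939e+09/10.3) = 86.81 dB.

86.8 dB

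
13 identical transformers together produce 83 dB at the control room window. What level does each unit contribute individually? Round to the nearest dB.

For N identical incoherent sources L_total = L₁ + 10·log₁₀ N, so L₁ = 83 − 10·log₁₀(13) = 83 − 11.139.

72 dB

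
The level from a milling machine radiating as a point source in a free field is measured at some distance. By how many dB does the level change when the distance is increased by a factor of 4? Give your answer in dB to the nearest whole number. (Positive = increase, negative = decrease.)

A point source loses 6 dB per doubling of distance; generally ΔL = −20·log₁₀(r₂/r₁).
ΔL = −20·log₁₀(4) = -12.04 dB.

-12 dB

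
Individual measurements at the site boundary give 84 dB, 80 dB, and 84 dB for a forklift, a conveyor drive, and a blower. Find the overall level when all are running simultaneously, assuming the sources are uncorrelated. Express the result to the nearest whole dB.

88 dB

Incoherent sources combine by intensity addition: L_total = 10·log₁₀(Σ 10^(L_i/10)).
Σ 10^(L/10) = 10^(84/10) + 10^(80/10) + 10^(84/10) = 6.024e+08.
L_total = 10·log₁₀(6.024e+08) = 87.80 dB.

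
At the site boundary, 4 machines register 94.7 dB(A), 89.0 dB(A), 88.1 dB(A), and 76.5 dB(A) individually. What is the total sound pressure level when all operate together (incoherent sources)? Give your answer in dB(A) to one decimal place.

96.5 dB(A)

Incoherent sources combine by intensity addition: L_total = 10·log₁₀(Σ 10^(L_i/10)).
Σ 10^(L/10) = 10^(94.7/10) + 10^(89.0/10) + 10^(88.1/10) + 10^(76.5/10) = 4.436e+09.
L_total = 10·log₁₀(4.436e+09) = 96.47 dB(A).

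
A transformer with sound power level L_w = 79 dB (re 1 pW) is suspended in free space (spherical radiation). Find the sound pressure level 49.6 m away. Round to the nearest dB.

34 dB

Free-field spherical radiation: L_p = L_w − 10·log₁₀(4π·r²), r = 49.6 m.
4π·r² = 3.092e+04 m², 10·log₁₀ of that is 44.902 dB.
L_p = 79 − 44.902 = 34.10 dB.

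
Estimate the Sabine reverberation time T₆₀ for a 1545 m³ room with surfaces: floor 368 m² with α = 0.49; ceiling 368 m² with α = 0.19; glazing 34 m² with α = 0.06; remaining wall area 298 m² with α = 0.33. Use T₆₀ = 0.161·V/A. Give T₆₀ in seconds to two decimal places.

Total absorption A = 368·0.49 + 368·0.19 + 34·0.06 + 298·0.33 = 350.62 m² sabins.
T₆₀ = 0.161·V/A = 0.161·1545/350.62 = 0.709 s.

0.71 s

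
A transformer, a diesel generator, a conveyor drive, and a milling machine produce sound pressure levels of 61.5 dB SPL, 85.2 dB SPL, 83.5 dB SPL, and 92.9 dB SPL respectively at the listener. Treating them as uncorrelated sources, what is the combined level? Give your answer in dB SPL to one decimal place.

For uncorrelated sources the intensities add, so convert each level to linear form, sum, and take 10·log₁₀ of the total.
Σ 10^(L/10) = 10^(61.5/10) + 10^(85.2/10) + 10^(83.5/10) + 10^(92.9/10) = 2.506e+09.
L_total = 10·log₁₀(2.506e+09) = 93.99 dB SPL.

94.0 dB SPL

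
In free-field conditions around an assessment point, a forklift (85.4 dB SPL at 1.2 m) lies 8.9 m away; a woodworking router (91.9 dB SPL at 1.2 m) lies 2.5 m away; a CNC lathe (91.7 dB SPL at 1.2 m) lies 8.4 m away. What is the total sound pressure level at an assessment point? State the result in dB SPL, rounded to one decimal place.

First find each source's level at the receiver (point-source: −20·log₁₀(r/r_ref)), then combine on an intensity basis.
forklift: 85.4 − 20·log₁₀(8.9/1.2) = 85.4 − 17.40 = 68.00 dB SPL.
woodworking router: 91.9 − 20·log₁₀(2.5/1.2) = 91.9 − 6.38 = 85.52 dB SPL.
CNC lathe: 91.7 − 20·log₁₀(8.4/1.2) = 91.7 − 16.90 = 74.80 dB SPL.
Σ 10^(L/10) = 3.933e+08 → L_total = 10·log₁₀(3.933e+08) = 85.95 dB SPL.

85.9 dB SPL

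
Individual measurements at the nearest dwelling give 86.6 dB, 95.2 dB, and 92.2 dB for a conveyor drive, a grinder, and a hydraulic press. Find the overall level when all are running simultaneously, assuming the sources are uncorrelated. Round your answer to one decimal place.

Incoherent sources combine by intensity addition: L_total = 10·log₁₀(Σ 10^(L_i/10)).
Σ 10^(L/10) = 10^(86.6/10) + 10^(95.2/10) + 10^(92.2/10) = 5.428e+09.
L_total = 10·log₁₀(5.428e+09) = 97.35 dB.

97.3 dB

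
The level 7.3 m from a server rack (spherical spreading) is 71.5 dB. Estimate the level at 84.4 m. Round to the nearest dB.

Point-source attenuation: ΔL = 20·log₁₀(r₂/r₁) = 20·log₁₀(84.4/7.3) = 21.260 dB.
L₂ = 71.5 − 20·log₁₀(84.4/7.3) = 71.5 − 21.260 = 50.24 dB.

50 dB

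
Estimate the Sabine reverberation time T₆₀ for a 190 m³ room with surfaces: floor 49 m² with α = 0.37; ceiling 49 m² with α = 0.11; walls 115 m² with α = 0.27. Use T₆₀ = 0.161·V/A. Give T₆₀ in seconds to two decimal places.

A = Σ Sᵢαᵢ = 49·0.37 + 49·0.11 + 115·0.27 = 54.57 m².
T₆₀ = 0.161 × 190 / 54.57 = 0.561 s.

0.56 s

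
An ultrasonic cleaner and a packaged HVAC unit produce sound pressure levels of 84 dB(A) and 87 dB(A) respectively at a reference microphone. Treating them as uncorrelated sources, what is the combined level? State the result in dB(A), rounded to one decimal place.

88.8 dB(A)

Incoherent sources combine by intensity addition: L_total = 10·log₁₀(Σ 10^(L_i/10)).
Σ 10^(L/10) = 10^(84/10) + 10^(87/10) = 7.524e+08.
L_total = 10·log₁₀(7.524e+08) = 88.76 dB(A).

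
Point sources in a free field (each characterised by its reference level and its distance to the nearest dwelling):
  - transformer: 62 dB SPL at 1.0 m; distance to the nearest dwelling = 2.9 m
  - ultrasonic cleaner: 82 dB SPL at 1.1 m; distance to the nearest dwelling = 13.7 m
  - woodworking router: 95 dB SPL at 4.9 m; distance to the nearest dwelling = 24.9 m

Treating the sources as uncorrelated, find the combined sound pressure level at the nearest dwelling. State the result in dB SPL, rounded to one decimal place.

First find each source's level at the receiver (point-source: −20·log₁₀(r/r_ref)), then combine on an intensity basis.
transformer: 62 − 20·log₁₀(2.9/1.0) = 62 − 9.25 = 52.75 dB SPL.
ultrasonic cleaner: 82 − 20·log₁₀(13.7/1.1) = 82 − 21.91 = 60.09 dB SPL.
woodworking router: 95 − 20·log₁₀(24.9/4.9) = 95 − 14.12 = 80.88 dB SPL.
Σ 10^(L/10) = 1.237e+08 → L_total = 10·log₁₀(1.237e+08) = 80.92 dB SPL.

80.9 dB SPL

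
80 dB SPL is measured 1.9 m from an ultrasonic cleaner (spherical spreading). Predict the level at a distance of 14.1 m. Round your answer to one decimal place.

62.6 dB SPL

For a point source, L₂ = L₁ − 20·log₁₀(r₂/r₁).
L₂ = 80 − 20·log₁₀(14.1/1.9) = 80 − 17.409 = 62.59 dB SPL.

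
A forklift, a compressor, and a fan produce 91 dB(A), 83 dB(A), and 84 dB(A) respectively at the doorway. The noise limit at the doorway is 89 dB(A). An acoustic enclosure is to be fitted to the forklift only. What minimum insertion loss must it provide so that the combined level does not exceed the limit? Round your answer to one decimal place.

Fixed contribution from the other sources: Σ 10^(L/10) = 10^(83/10) + 10^(84/10) = 4.507e+08 (86.54 dB(A)).
To meet 89 dB(A) overall, the treated forklift may contribute at most 10^(89/10) − 4.507e+08 = 3.436e+08, i.e. 85.36 dB(A).
So the forklift must be reduced from 91 to 85.36 dB(A): IL = 5.64 dB.

5.6 dB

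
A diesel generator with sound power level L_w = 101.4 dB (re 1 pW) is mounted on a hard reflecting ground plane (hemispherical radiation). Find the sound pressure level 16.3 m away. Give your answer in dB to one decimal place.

69.2 dB

L_p = L_w − 10·log₁₀(2π·r²) with r = 16.3 m.
2π·r² = 1669 m², 10·log₁₀ of that is 32.226 dB.
L_p = 101.4 − 32.226 = 69.17 dB.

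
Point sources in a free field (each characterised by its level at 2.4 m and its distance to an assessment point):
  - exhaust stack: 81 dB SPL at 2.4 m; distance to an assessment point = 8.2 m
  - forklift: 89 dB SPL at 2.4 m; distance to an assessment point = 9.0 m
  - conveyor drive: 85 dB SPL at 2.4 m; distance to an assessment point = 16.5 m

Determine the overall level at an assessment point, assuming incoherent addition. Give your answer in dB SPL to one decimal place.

Apply inverse-square spreading to bring every level to the receiver, then sum 10^(L/10).
exhaust stack: 81 − 20·log₁₀(8.2/2.4) = 81 − 10.67 = 70.33 dB SPL.
forklift: 89 − 20·log₁₀(9.0/2.4) = 89 − 11.48 = 77.52 dB SPL.
conveyor drive: 85 − 20·log₁₀(16.5/2.4) = 85 − 16.75 = 68.25 dB SPL.
Σ 10^(L/10) = 7.396e+07 → L_total = 10·log₁₀(7.396e+07) = 78.69 dB SPL.

78.7 dB SPL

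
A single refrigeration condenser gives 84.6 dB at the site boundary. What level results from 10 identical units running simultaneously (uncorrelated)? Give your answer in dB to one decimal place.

94.6 dB

L_total = L₁ + 10·log₁₀ N for N identical incoherent sources.
L_total = 84.6 + 10·log₁₀(10) = 84.6 + 10.000 = 94.60 dB.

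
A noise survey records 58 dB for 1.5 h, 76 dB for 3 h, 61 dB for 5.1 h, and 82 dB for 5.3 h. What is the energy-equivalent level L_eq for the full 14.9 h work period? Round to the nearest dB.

Weight each interval's intensity by its duration and average over T = 14.9 h:
Σ tᵢ·10^(Lᵢ/10) = 1.5·10^(58/10) + 3·10^(76/10) + 5.1·10^(61/10) + 5.3·10^(82/10) = 9.668e+08.
L_eq = 10·log₁₀(9.668e+08/14.9) = 78.12 dB.

78 dB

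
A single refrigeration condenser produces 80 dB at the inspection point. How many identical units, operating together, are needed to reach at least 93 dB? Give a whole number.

20

N identical sources give L₁ + 10·log₁₀ N, so require 10·log₁₀ N ≥ 93 − 80 = 13.0 dB.
N ≥ 10^(13.0/10) = 19.953, so N = 20.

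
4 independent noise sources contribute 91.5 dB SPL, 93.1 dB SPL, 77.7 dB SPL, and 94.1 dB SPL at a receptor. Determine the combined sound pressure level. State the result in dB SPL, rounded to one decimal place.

97.8 dB SPL

Incoherent sources combine by intensity addition: L_total = 10·log₁₀(Σ 10^(L_i/10)).
Σ 10^(L/10) = 10^(91.5/10) + 10^(93.1/10) + 10^(77.7/10) + 10^(94.1/10) = 6.084e+09.
L_total = 10·log₁₀(6.084e+09) = 97.84 dB SPL.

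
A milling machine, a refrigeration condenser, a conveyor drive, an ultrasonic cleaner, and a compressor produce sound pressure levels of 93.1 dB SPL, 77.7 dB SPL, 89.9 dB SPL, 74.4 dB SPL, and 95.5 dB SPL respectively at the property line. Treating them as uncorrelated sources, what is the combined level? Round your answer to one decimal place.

98.2 dB SPL

Incoherent sources combine by intensity addition: L_total = 10·log₁₀(Σ 10^(L_i/10)).
Σ 10^(L/10) = 10^(93.1/10) + 10^(77.7/10) + 10^(89.9/10) + 10^(74.4/10) + 10^(95.5/10) = 6.654e+09.
L_total = 10·log₁₀(6.654e+09) = 98.23 dB SPL.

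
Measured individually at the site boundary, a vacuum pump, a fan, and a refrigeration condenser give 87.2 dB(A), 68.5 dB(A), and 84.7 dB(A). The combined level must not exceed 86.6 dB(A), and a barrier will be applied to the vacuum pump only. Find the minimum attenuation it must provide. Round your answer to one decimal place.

Everything except the vacuum pump sums to 10^(68.5/10) + 10^(84.7/10) = 3.022e+08 in linear terms, 84.80 dB(A).
To meet 86.6 dB(A) overall, the treated vacuum pump may contribute at most 10^(86.6/10) − 3.022e+08 = 1.549e+08, i.e. 81.90 dB(A).
Required insertion loss = 87.2 − 81.90 = 5.30 dB.

5.3 dB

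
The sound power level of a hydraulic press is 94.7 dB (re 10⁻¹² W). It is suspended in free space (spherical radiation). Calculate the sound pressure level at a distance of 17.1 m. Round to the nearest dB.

59 dB

The power spreads over a sphere of area 4π·r², so L_p = L_w − 10·log₁₀(4π·r²).
4π·r² = 3675 m², 10·log₁₀ of that is 35.652 dB.
L_p = 94.7 − 35.652 = 59.05 dB.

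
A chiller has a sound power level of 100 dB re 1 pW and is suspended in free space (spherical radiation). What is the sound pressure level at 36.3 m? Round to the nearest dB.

L_p = L_w − 10·log₁₀(4π·r²) with r = 36.3 m.
4π·r² = 1.656e+04 m², 10·log₁₀ of that is 42.190 dB.
L_p = 100 − 42.190 = 57.81 dB.

58 dB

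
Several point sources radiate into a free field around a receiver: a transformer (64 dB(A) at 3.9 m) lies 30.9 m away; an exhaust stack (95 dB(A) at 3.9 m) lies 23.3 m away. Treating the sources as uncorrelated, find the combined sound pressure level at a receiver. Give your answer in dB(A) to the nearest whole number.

First find each source's level at the receiver (point-source: −20·log₁₀(r/r_ref)), then combine on an intensity basis.
transformer: 64 − 20·log₁₀(30.9/3.9) = 64 − 17.98 = 46.02 dB(A).
exhaust stack: 95 − 20·log₁₀(23.3/3.9) = 95 − 15.53 = 79.47 dB(A).
Σ 10^(L/10) = 8.864e+07 → L_total = 10·log₁₀(8.864e+07) = 79.48 dB(A).

79 dB(A)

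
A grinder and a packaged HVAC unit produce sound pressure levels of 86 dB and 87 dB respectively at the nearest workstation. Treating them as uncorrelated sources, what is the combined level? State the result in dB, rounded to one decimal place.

For uncorrelated sources the intensities add, so convert each level to linear form, sum, and take 10·log₁₀ of the total.
Σ 10^(L/10) = 10^(86/10) + 10^(87/10) = 8.993e+08.
L_total = 10·log₁₀(8.993e+08) = 89.54 dB.

89.5 dB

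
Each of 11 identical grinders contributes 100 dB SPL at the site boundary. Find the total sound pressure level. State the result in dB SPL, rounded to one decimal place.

110.4 dB SPL

L_total = L₁ + 10·log₁₀ N for N identical incoherent sources.
L_total = 100 + 10·log₁₀(11) = 100 + 10.414 = 110.41 dB SPL.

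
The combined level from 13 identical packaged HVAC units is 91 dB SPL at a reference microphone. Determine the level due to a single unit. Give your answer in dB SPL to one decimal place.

79.9 dB SPL

For N identical incoherent sources L_total = L₁ + 10·log₁₀ N, so L₁ = 91 − 10·log₁₀(13) = 91 − 11.139.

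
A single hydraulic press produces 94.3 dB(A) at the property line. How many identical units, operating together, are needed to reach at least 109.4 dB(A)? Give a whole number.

33

The shortfall is 109.4 − 94.3 = 15.1 dB, and N units add 10·log₁₀ N, so need 10·log₁₀ N ≥ 15.1.
N ≥ 10^(15.1/10) = 32.359, so N = 33.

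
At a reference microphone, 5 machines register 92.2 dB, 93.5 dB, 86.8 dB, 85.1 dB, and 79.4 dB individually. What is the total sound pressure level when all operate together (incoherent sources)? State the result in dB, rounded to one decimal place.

For uncorrelated sources the intensities add, so convert each level to linear form, sum, and take 10·log₁₀ of the total.
Σ 10^(L/10) = 10^(92.2/10) + 10^(93.5/10) + 10^(86.8/10) + 10^(85.1/10) + 10^(79.4/10) = 4.788e+09.
L_total = 10·log₁₀(4.788e+09) = 96.80 dB.

96.8 dB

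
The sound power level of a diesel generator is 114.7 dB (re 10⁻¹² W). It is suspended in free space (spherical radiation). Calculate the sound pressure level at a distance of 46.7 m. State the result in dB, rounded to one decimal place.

70.3 dB

Free-field spherical radiation: L_p = L_w − 10·log₁₀(4π·r²), r = 46.7 m.
4π·r² = 2.741e+04 m², 10·log₁₀ of that is 44.378 dB.
L_p = 114.7 − 44.378 = 70.32 dB.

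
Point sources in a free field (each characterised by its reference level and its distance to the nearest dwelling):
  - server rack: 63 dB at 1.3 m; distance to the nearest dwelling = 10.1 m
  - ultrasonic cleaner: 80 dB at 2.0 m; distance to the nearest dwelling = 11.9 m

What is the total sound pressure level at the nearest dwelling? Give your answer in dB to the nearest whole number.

First find each source's level at the receiver (point-source: −20·log₁₀(r/r_ref)), then combine on an intensity basis.
server rack: 63 − 20·log₁₀(10.1/1.3) = 63 − 17.81 = 45.19 dB.
ultrasonic cleaner: 80 − 20·log₁₀(11.9/2.0) = 80 − 15.49 = 64.51 dB.
Σ 10^(L/10) = 2.858e+06 → L_total = 10·log₁₀(2.858e+06) = 64.56 dB.

65 dB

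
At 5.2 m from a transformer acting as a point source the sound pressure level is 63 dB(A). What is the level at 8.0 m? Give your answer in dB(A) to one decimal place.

59.3 dB(A)

For a point source, L₂ = L₁ − 20·log₁₀(r₂/r₁).
L₂ = 63 − 20·log₁₀(8.0/5.2) = 63 − 3.742 = 59.26 dB(A).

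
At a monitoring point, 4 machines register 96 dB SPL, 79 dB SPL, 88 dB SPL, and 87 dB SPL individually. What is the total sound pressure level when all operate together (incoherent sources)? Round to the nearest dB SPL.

97 dB SPL

For uncorrelated sources the intensities add, so convert each level to linear form, sum, and take 10·log₁₀ of the total.
Σ 10^(L/10) = 10^(96/10) + 10^(79/10) + 10^(88/10) + 10^(87/10) = 5.193e+09.
L_total = 10·log₁₀(5.193e+09) = 97.15 dB SPL.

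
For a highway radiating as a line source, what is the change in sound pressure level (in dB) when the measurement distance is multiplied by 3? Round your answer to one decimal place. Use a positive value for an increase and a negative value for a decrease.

-4.8 dB

A line source loses 3 dB per doubling of distance; generally ΔL = −10·log₁₀(r₂/r₁).
ΔL = −10·log₁₀(3) = -4.77 dB.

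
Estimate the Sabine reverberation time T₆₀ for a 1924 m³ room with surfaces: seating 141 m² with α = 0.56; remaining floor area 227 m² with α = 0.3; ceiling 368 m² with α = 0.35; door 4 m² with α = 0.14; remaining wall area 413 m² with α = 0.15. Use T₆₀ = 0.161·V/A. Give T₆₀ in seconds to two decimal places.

Total absorption A = 141·0.56 + 227·0.3 + 368·0.35 + 4·0.14 + 413·0.15 = 338.37 m² sabins.
T₆₀ = 0.161 × 1924 / 338.37 = 0.915 s.

0.92 s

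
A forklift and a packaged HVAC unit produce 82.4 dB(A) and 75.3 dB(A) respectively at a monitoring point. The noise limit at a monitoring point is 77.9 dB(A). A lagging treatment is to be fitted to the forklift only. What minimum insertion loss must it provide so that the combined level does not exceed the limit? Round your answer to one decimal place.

Fixed contribution from the other source: Σ 10^(L/10) = 10^(75.3/10) = 3.388e+07 (75.30 dB(A)).
The limit corresponds to 10^(77.9/10) = 6.166e+07; subtracting the fixed part leaves 2.778e+07 for the forklift, i.e. 74.44 dB(A).
So the forklift must be reduced from 82.4 to 74.44 dB(A): IL = 7.96 dB.

8.0 dB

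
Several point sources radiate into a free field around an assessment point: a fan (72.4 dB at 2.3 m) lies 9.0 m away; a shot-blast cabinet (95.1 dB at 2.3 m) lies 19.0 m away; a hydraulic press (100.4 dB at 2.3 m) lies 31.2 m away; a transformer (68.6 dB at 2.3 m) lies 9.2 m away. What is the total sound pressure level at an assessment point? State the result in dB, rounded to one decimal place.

80.4 dB

First find each source's level at the receiver (point-source: −20·log₁₀(r/r_ref)), then combine on an intensity basis.
fan: 72.4 − 20·log₁₀(9.0/2.3) = 72.4 − 11.85 = 60.55 dB.
shot-blast cabinet: 95.1 − 20·log₁₀(19.0/2.3) = 95.1 − 18.34 = 76.76 dB.
hydraulic press: 100.4 − 20·log₁₀(31.2/2.3) = 100.4 − 22.65 = 77.75 dB.
transformer: 68.6 − 20·log₁₀(9.2/2.3) = 68.6 − 12.04 = 56.56 dB.
Σ 10^(L/10) = 1.086e+08 → L_total = 10·log₁₀(1.086e+08) = 80.36 dB.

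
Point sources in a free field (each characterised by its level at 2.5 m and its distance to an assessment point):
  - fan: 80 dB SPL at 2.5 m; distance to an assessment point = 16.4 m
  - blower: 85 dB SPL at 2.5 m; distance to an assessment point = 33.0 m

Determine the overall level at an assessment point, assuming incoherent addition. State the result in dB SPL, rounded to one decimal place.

66.2 dB SPL

First find each source's level at the receiver (point-source: −20·log₁₀(r/r_ref)), then combine on an intensity basis.
fan: 80 − 20·log₁₀(16.4/2.5) = 80 − 16.34 = 63.66 dB SPL.
blower: 85 − 20·log₁₀(33.0/2.5) = 85 − 22.41 = 62.59 dB SPL.
Σ 10^(L/10) = 4.139e+06 → L_total = 10·log₁₀(4.139e+06) = 66.17 dB SPL.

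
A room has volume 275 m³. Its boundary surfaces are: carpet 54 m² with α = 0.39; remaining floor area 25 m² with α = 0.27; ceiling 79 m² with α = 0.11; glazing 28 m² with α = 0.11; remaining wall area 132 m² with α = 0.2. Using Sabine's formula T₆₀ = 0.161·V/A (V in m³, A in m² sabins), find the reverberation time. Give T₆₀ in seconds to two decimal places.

A = Σ Sᵢαᵢ = 54·0.39 + 25·0.27 + 79·0.11 + 28·0.11 + 132·0.2 = 65.98 m².
T₆₀ = 0.161·V/A = 0.161·275/65.98 = 0.671 s.

0.67 s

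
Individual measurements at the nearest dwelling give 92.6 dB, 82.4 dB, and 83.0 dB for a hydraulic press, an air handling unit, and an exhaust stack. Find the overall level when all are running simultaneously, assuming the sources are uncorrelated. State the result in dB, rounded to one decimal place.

93.4 dB

Incoherent sources combine by intensity addition: L_total = 10·log₁₀(Σ 10^(L_i/10)).
Σ 10^(L/10) = 10^(92.6/10) + 10^(82.4/10) + 10^(83.0/10) = 2.193e+09.
L_total = 10·log₁₀(2.193e+09) = 93.41 dB.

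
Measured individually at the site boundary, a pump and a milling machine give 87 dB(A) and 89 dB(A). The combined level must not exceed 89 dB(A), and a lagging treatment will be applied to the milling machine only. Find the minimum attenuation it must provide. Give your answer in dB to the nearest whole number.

4 dB

The untreated sources together contribute 10^(87/10) = 5.012e+08, i.e. 87.00 dB(A).
To meet 89 dB(A) overall, the treated milling machine may contribute at most 10^(89/10) − 5.012e+08 = 2.931e+08, i.e. 84.67 dB(A).
So the milling machine must be reduced from 89 to 84.67 dB(A): IL = 4.33 dB.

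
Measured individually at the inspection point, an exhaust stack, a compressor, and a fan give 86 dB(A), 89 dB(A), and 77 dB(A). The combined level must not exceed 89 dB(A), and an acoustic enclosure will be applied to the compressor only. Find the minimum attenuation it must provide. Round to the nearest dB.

4 dB

The untreated sources together contribute 10^(86/10) + 10^(77/10) = 4.482e+08, i.e. 86.51 dB(A).
The limit corresponds to 10^(89/10) = 7.943e+08; subtracting the fixed part leaves 3.461e+08 for the compressor, i.e. 85.39 dB(A).
Required insertion loss = 89 − 85.39 = 3.61 dB.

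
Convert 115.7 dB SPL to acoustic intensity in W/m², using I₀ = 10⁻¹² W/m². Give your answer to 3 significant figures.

I = I₀·10^(L/10) = 10⁻¹² × 10^(115.7/10) = 10^(-0.430).

0.372 W/m²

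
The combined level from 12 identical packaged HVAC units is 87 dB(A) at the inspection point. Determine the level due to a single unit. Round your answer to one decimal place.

For N identical incoherent sources L_total = L₁ + 10·log₁₀ N, so L₁ = 87 − 10·log₁₀(12) = 87 − 10.792.

76.2 dB(A)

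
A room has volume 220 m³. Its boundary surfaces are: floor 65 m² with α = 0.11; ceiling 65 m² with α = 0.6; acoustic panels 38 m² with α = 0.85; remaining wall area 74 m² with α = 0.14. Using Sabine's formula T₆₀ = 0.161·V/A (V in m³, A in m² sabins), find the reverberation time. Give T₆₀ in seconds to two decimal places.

0.40 s

Total absorption A = 65·0.11 + 65·0.6 + 38·0.85 + 74·0.14 = 88.81 m² sabins.
T₆₀ = 0.161·V/A = 0.161·220/88.81 = 0.399 s.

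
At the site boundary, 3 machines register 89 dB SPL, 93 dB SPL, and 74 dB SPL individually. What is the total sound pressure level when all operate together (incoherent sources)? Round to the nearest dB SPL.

Incoherent sources combine by intensity addition: L_total = 10·log₁₀(Σ 10^(L_i/10)).
Σ 10^(L/10) = 10^(89/10) + 10^(93/10) + 10^(74/10) = 2.815e+09.
L_total = 10·log₁₀(2.815e+09) = 94.49 dB SPL.

94 dB SPL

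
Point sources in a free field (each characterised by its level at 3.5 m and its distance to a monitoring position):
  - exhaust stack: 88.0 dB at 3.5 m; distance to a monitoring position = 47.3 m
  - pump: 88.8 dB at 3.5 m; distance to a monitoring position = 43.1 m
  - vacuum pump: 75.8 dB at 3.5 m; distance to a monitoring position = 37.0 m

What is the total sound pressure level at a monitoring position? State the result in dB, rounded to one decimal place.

Apply inverse-square spreading to bring every level to the receiver, then sum 10^(L/10).
exhaust stack: 88.0 − 20·log₁₀(47.3/3.5) = 88.0 − 22.62 = 65.38 dB.
pump: 88.8 − 20·log₁₀(43.1/3.5) = 88.8 − 21.81 = 66.99 dB.
vacuum pump: 75.8 − 20·log₁₀(37.0/3.5) = 75.8 − 20.48 = 55.32 dB.
Σ 10^(L/10) = 8.797e+06 → L_total = 10·log₁₀(8.797e+06) = 69.44 dB.

69.4 dB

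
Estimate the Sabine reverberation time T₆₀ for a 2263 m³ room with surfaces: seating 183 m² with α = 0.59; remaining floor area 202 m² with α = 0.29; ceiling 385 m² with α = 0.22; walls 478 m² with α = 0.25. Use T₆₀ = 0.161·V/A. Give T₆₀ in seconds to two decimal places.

Total absorption A = 183·0.59 + 202·0.29 + 385·0.22 + 478·0.25 = 370.75 m² sabins.
T₆₀ = 0.161·V/A = 0.161·2263/370.75 = 0.983 s.

0.98 s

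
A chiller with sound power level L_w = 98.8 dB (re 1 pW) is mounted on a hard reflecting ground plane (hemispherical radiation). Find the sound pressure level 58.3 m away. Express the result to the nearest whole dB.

56 dB

The power spreads over a hemisphere of area 2π·r², so L_p = L_w − 10·log₁₀(2π·r²).
2π·r² = 2.136e+04 m², 10·log₁₀ of that is 43.295 dB.
L_p = 98.8 − 43.295 = 55.50 dB.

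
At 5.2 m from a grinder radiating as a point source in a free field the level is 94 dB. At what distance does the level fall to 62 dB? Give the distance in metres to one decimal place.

207.0 m

For a point source L₁ − L₂ = 20·log₁₀(r₂/r₁), so r₂ = r₁·10^((L₁−L₂)/20).
r₂ = 5.2·10^((94−62)/20) = 5.2·10^(32.0/20) = 207.02 m.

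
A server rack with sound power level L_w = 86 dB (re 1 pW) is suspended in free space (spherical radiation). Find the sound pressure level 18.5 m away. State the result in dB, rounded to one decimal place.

49.7 dB

The power spreads over a sphere of area 4π·r², so L_p = L_w − 10·log₁₀(4π·r²).
4π·r² = 4301 m², 10·log₁₀ of that is 36.336 dB.
L_p = 86 − 36.336 = 49.66 dB.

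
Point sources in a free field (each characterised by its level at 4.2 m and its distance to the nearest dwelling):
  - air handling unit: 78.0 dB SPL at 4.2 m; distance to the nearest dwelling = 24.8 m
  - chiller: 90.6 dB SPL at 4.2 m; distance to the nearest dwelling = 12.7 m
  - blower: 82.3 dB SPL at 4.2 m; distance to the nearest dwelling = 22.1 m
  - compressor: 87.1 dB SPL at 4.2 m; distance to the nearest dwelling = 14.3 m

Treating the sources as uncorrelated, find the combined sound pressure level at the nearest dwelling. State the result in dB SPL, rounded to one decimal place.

Apply inverse-square spreading to bring every level to the receiver, then sum 10^(L/10).
air handling unit: 78.0 − 20·log₁₀(24.8/4.2) = 78.0 − 15.42 = 62.58 dB SPL.
chiller: 90.6 − 20·log₁₀(12.7/4.2) = 90.6 − 9.61 = 80.99 dB SPL.
blower: 82.3 − 20·log₁₀(22.1/4.2) = 82.3 − 14.42 = 67.88 dB SPL.
compressor: 87.1 − 20·log₁₀(14.3/4.2) = 87.1 − 10.64 = 76.46 dB SPL.
Σ 10^(L/10) = 1.778e+08 → L_total = 10·log₁₀(1.778e+08) = 82.50 dB SPL.

82.5 dB SPL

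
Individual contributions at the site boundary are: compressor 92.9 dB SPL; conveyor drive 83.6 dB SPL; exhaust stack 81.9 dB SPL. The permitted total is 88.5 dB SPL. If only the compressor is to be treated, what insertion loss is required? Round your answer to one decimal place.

7.8 dB

The untreated sources together contribute 10^(83.6/10) + 10^(81.9/10) = 3.840e+08, i.e. 85.84 dB SPL.
To meet 88.5 dB SPL overall, the treated compressor may contribute at most 10^(88.5/10) − 3.840e+08 = 3.240e+08, i.e. 85.11 dB SPL.
So the compressor must be reduced from 92.9 to 85.11 dB SPL: IL = 7.79 dB.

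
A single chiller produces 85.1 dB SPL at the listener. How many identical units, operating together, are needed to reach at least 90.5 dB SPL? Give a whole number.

Need L₁ + 10·log₁₀ N ≥ 90.5, i.e. log₁₀ N ≥ 0.54.
N ≥ 10^(5.4/10) = 3.467, so N = 4.

4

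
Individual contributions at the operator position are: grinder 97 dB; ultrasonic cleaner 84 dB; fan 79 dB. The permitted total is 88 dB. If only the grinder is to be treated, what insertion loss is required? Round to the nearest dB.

Everything except the grinder sums to 10^(84/10) + 10^(79/10) = 3.306e+08 in linear terms, 85.19 dB.
To meet 88 dB overall, the treated grinder may contribute at most 10^(88/10) − 3.306e+08 = 3.003e+08, i.e. 84.78 dB.
Required insertion loss = 97 − 84.78 = 12.22 dB.

12 dB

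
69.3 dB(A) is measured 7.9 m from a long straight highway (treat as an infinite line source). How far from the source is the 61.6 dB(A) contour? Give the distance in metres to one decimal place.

46.5 m

Line-source spreading drops the level by 10·log₁₀(r₂/r₁); inverting, r₂/r₁ = 10^(ΔL/10).
r₂ = 7.9·10^((69.3−61.6)/10) = 7.9·10^(7.7/10) = 46.52 m.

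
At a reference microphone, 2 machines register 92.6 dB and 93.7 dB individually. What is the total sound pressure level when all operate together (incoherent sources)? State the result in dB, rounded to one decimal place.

Incoherent sources combine by intensity addition: L_total = 10·log₁₀(Σ 10^(L_i/10)).
Σ 10^(L/10) = 10^(92.6/10) + 10^(93.7/10) = 4.164e+09.
L_total = 10·log₁₀(4.164e+09) = 96.20 dB.

96.2 dB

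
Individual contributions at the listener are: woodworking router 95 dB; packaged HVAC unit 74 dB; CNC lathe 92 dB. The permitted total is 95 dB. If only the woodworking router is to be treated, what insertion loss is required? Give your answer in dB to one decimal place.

Everything except the woodworking router sums to 10^(74/10) + 10^(92/10) = 1.610e+09 in linear terms, 92.07 dB.
To meet 95 dB overall, the treated woodworking router may contribute at most 10^(95/10) − 1.610e+09 = 1.552e+09, i.e. 91.91 dB.
Required insertion loss = 95 − 91.91 = 3.09 dB.

3.1 dB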